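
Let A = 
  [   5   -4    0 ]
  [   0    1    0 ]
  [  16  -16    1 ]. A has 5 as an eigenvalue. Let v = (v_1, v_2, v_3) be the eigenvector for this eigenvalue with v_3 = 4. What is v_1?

A − 5I = [[0, -4, 0], [0, -4, 0], [16, -16, -4]].
Solving (A − 5I)v = 0 gives the eigenspace spanned by (1, 0, 4).
With v_3 = 4, v = (1, 0, 4), so v_1 = 1.

1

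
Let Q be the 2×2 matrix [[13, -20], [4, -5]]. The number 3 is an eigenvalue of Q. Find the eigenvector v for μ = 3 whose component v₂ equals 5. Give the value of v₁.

Q − 3I = [[10, -20], [4, -8]].
Solving (Q − 3I)v = 0 gives the eigenspace spanned by (10, 5).
With v₂ = 5, v = (10, 5), so v₁ = 10.

10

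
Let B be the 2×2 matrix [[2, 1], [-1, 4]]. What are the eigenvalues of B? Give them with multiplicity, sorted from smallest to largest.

3, 3

Characteristic polynomial: p(μ) = μ^2 - 6μ + 9 = (μ - 3)^2.
Roots (with multiplicity): 3, 3.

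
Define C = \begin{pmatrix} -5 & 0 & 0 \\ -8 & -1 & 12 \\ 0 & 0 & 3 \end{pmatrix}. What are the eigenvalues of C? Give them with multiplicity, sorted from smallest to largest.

Characteristic polynomial: p(λ) = λ^3 + 3λ^2 - 13λ - 15 = (λ - 3)(λ + 1)(λ + 5).
Roots (with multiplicity): -5, -1, 3.

-5, -1, 3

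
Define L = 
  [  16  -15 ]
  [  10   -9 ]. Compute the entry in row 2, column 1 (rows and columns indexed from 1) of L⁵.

15550

Characteristic polynomial: t^2 - 7t + 6 = (t - 6)(t - 1), so the eigenvalues are 1, 6.
t=1: eigenvector (1, 1).
t=6: eigenvector (-3, -2).
P = [[1, -3], [1, -2]], D = diag(1, 6), P⁻¹ = [[-2, 3], [-1, 1]].
L⁵ = P·diag(1, 7776)·P⁻¹ = [[23326, -23325], [15550, -15549]].
The requested entry is 15550.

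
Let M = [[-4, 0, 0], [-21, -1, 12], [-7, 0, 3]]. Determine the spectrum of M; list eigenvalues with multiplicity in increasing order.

Characteristic polynomial: p(λ) = λ^3 + 2λ^2 - 11λ - 12 = (λ - 3)(λ + 1)(λ + 4).
Roots (with multiplicity): -4, -1, 3.

-4, -1, 3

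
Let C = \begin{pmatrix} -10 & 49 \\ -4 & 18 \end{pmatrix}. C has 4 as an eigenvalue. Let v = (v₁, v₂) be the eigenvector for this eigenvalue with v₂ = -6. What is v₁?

C − 4I = [[-14, 49], [-4, 14]].
Solving (C − 4I)v = 0 gives the eigenspace spanned by (-21, -6).
With v₂ = -6, v = (-21, -6), so v₁ = -21.

-21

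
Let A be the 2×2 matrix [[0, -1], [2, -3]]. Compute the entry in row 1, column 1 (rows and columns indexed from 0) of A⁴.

Characteristic polynomial: μ^2 + 3μ + 2 = (μ + 1)(μ + 2), so the eigenvalues are -2, -1.
μ=-2: eigenvector (-1, -2).
μ=-1: eigenvector (1, 1).
P = [[-1, 1], [-2, 1]], D = diag(-2, -1), P⁻¹ = [[1, -1], [2, -1]].
A⁴ = P·diag(16, 1)·P⁻¹ = [[-14, 15], [-30, 31]].
The requested entry is 31.

31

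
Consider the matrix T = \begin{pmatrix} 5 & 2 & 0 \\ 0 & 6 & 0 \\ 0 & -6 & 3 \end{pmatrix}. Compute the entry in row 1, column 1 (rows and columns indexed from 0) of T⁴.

1296

Characteristic polynomial: μ^3 - 14μ^2 + 63μ - 90 = (μ - 6)(μ - 5)(μ - 3), so the eigenvalues are 3, 5, 6.
μ=3: eigenvector (0, 0, 1).
μ=6: eigenvector (2, 1, -2).
μ=5: eigenvector (1, 0, 0).
P = [[0, 2, 1], [0, 1, 0], [1, -2, 0]], D = diag(3, 6, 5), P⁻¹ = [[0, 2, 1], [0, 1, 0], [1, -2, 0]].
T⁴ = P·diag(81, 1296, 625)·P⁻¹ = [[625, 1342, 0], [0, 1296, 0], [0, -2430, 81]].
The requested entry is 1296.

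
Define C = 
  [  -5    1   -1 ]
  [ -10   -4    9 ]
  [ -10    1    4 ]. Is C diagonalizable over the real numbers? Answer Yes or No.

Characteristic polynomial: p(λ) = λ^3 + 5λ^2 - 25λ - 125 = (λ - 5)(λ + 5)^2.
λ = -5 has algebraic multiplicity 2; rank(C + 5I) = 2, so geometric multiplicity = 1.
Geometric multiplicity < algebraic multiplicity, so C is not diagonalizable.

No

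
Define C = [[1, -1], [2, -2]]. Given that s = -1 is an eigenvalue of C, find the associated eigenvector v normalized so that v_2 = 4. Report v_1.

C + 1I = [[2, -1], [2, -1]].
Solving (C + 1I)v = 0 gives the eigenspace spanned by (2, 4).
With v_2 = 4, v = (2, 4), so v_1 = 2.

2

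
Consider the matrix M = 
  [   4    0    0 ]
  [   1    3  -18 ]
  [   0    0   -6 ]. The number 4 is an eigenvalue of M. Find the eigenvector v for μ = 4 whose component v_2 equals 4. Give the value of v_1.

M − 4I = [[0, 0, 0], [1, -1, -18], [0, 0, -10]].
Solving (M − 4I)v = 0 gives the eigenspace spanned by (4, 4, 0).
With v_2 = 4, v = (4, 4, 0), so v_1 = 4.

4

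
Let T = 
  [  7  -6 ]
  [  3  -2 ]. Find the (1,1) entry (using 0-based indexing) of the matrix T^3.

Characteristic polynomial: s^2 - 5s + 4 = (s - 4)(s - 1), so the eigenvalues are 1, 4.
s=1: eigenvector (1, 1).
s=4: eigenvector (-2, -1).
P = [[1, -2], [1, -1]], D = diag(1, 4), P⁻¹ = [[-1, 2], [-1, 1]].
T³ = P·diag(1, 64)·P⁻¹ = [[127, -126], [63, -62]].
The requested entry is -62.

-62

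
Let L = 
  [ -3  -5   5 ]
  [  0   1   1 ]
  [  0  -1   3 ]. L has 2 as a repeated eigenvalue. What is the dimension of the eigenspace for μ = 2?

L − 2I = [[-5, -5, 5], [0, -1, 1], [0, -1, 1]].
This matrix has rank 2, so its null space has dimension 3 − 2 = 1.

1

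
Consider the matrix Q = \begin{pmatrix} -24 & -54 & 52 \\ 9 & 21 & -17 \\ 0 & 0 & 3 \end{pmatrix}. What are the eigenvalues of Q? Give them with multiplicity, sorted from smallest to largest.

-6, 3, 3

Characteristic polynomial: p(t) = t^3 - 27t + 54 = (t - 3)^2(t + 6).
Roots (with multiplicity): -6, 3, 3.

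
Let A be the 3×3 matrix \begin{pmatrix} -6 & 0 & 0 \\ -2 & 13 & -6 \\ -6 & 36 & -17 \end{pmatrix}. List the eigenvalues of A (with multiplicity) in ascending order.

-6, -5, 1

Characteristic polynomial: p(t) = t^3 + 10t^2 + 19t - 30 = (t - 1)(t + 5)(t + 6).
Roots (with multiplicity): -6, -5, 1.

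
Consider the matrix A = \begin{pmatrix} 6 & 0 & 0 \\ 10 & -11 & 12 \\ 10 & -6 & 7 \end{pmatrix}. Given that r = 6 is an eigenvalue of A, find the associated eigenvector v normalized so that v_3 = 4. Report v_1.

A − 6I = [[0, 0, 0], [10, -17, 12], [10, -6, 1]].
Solving (A − 6I)v = 0 gives the eigenspace spanned by (2, 4, 4).
With v_3 = 4, v = (2, 4, 4), so v_1 = 2.

2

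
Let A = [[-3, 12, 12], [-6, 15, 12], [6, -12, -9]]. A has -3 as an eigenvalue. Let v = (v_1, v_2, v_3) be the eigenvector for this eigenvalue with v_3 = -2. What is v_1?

2

A + 3I = [[0, 12, 12], [-6, 18, 12], [6, -12, -6]].
Solving (A + 3I)v = 0 gives the eigenspace spanned by (2, 2, -2).
With v_3 = -2, v = (2, 2, -2), so v_1 = 2.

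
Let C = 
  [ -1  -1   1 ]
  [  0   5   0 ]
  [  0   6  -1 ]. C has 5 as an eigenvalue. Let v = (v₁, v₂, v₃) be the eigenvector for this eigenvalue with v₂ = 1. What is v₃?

1

C − 5I = [[-6, -1, 1], [0, 0, 0], [0, 6, -6]].
Solving (C − 5I)v = 0 gives the eigenspace spanned by (0, 1, 1).
With v₂ = 1, v = (0, 1, 1), so v₃ = 1.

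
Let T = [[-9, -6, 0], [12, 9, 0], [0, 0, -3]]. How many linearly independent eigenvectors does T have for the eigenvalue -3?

2

T + 3I = [[-6, -6, 0], [12, 12, 0], [0, 0, 0]].
This matrix has rank 1, so its null space has dimension 3 − 1 = 2.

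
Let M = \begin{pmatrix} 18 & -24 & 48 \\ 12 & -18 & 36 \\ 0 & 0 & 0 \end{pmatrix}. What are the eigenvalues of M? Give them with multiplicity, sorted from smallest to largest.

-6, 0, 6

Characteristic polynomial: p(t) = t^3 - 36t = t(t - 6)(t + 6).
Roots (with multiplicity): -6, 0, 6.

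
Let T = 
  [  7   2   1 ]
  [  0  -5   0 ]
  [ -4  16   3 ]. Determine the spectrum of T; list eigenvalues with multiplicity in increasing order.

-5, 5, 5

Characteristic polynomial: p(λ) = λ^3 - 5λ^2 - 25λ + 125 = (λ - 5)^2(λ + 5).
Roots (with multiplicity): -5, 5, 5.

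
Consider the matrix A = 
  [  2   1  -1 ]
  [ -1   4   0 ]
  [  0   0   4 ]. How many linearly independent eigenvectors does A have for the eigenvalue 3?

1

A − 3I = [[-1, 1, -1], [-1, 1, 0], [0, 0, 1]].
This matrix has rank 2, so its null space has dimension 3 − 2 = 1.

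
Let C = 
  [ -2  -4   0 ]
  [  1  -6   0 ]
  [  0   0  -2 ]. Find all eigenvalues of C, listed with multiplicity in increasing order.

-4, -4, -2

Characteristic polynomial: p(s) = s^3 + 10s^2 + 32s + 32 = (s + 2)(s + 4)^2.
Roots (with multiplicity): -4, -4, -2.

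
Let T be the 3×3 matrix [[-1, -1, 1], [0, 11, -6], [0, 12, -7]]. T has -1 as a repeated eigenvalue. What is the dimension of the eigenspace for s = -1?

T + 1I = [[0, -1, 1], [0, 12, -6], [0, 12, -6]].
This matrix has rank 2, so its null space has dimension 3 − 2 = 1.

1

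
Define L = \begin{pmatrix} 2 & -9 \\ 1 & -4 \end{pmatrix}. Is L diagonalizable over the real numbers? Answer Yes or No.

Characteristic polynomial: p(r) = r^2 + 2r + 1 = (r + 1)^2.
r = -1 has algebraic multiplicity 2; rank(L + 1I) = 1, so geometric multiplicity = 1.
Geometric multiplicity < algebraic multiplicity, so L is not diagonalizable.

No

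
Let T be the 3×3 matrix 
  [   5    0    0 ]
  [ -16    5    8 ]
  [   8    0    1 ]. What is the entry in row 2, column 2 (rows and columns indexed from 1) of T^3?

125

Characteristic polynomial: μ^3 - 11μ^2 + 35μ - 25 = (μ - 5)^2(μ - 1), so the eigenvalues are 1, 5, 5.
μ=5: eigenvector (1, 0, 2).
μ=5: eigenvector (0, 1, 0).
μ=1: eigenvector (0, -2, 1).
P = [[1, 0, 0], [0, 1, -2], [2, 0, 1]], D = diag(5, 5, 1), P⁻¹ = [[1, 0, 0], [-4, 1, 2], [-2, 0, 1]].
T³ = P·diag(125, 125, 1)·P⁻¹ = [[125, 0, 0], [-496, 125, 248], [248, 0, 1]].
The requested entry is 125.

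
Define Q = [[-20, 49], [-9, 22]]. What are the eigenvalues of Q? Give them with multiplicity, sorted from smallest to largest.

Characteristic polynomial: p(r) = r^2 - 2r + 1 = (r - 1)^2.
Roots (with multiplicity): 1, 1.

1, 1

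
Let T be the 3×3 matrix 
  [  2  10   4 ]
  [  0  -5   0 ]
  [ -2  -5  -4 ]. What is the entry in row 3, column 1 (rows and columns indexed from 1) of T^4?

Characteristic polynomial: r^3 + 7r^2 + 10r = r(r + 2)(r + 5), so the eigenvalues are -5, -2, 0.
r=-2: eigenvector (1, 0, -1).
r=-5: eigenvector (-2, 1, 1).
r=0: eigenvector (2, 0, -1).
P = [[1, -2, 2], [0, 1, 0], [-1, 1, -1]], D = diag(-2, -5, 0), P⁻¹ = [[-1, 0, -2], [0, 1, 0], [1, 1, 1]].
T⁴ = P·diag(16, 625, 0)·P⁻¹ = [[-16, -1250, -32], [0, 625, 0], [16, 625, 32]].
The requested entry is 16.

16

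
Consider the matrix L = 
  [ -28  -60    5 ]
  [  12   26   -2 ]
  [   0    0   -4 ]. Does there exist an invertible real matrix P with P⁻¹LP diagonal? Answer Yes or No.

Characteristic polynomial: p(r) = r^3 + 6r^2 - 32 = (r - 2)(r + 4)^2.
r = -4 has algebraic multiplicity 2; rank(L + 4I) = 2, so geometric multiplicity = 1.
Geometric multiplicity < algebraic multiplicity, so L is not diagonalizable.

No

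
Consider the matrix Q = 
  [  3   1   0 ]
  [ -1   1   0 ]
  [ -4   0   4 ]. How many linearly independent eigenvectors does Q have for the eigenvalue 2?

Q − 2I = [[1, 1, 0], [-1, -1, 0], [-4, 0, 2]].
This matrix has rank 2, so its null space has dimension 3 − 2 = 1.

1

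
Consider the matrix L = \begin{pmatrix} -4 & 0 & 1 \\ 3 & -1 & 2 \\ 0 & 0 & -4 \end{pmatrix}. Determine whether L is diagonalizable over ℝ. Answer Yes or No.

Characteristic polynomial: p(t) = t^3 + 9t^2 + 24t + 16 = (t + 1)(t + 4)^2.
t = -4 has algebraic multiplicity 2; rank(L + 4I) = 2, so geometric multiplicity = 1.
Geometric multiplicity < algebraic multiplicity, so L is not diagonalizable.

No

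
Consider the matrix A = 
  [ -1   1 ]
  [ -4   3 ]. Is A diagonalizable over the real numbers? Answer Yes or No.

No

Characteristic polynomial: p(r) = r^2 - 2r + 1 = (r - 1)^2.
r = 1 has algebraic multiplicity 2; rank(A − 1I) = 1, so geometric multiplicity = 1.
Geometric multiplicity < algebraic multiplicity, so A is not diagonalizable.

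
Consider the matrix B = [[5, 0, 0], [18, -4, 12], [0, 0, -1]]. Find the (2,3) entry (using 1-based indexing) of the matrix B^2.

-60

Characteristic polynomial: t^3 - 21t - 20 = (t - 5)(t + 1)(t + 4), so the eigenvalues are -4, -1, 5.
t=5: eigenvector (1, 2, 0).
t=-4: eigenvector (0, 1, 0).
t=-1: eigenvector (0, 4, 1).
P = [[1, 0, 0], [2, 1, 4], [0, 0, 1]], D = diag(5, -4, -1), P⁻¹ = [[1, 0, 0], [-2, 1, -4], [0, 0, 1]].
B² = P·diag(25, 16, 1)·P⁻¹ = [[25, 0, 0], [18, 16, -60], [0, 0, 1]].
The requested entry is -60.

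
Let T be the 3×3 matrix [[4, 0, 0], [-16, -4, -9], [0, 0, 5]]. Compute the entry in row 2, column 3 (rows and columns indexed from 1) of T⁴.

Characteristic polynomial: μ^3 - 5μ^2 - 16μ + 80 = (μ - 5)(μ - 4)(μ + 4), so the eigenvalues are -4, 4, 5.
μ=4: eigenvector (1, -2, 0).
μ=-4: eigenvector (0, 1, 0).
μ=5: eigenvector (0, -1, 1).
P = [[1, 0, 0], [-2, 1, -1], [0, 0, 1]], D = diag(4, -4, 5), P⁻¹ = [[1, 0, 0], [2, 1, 1], [0, 0, 1]].
T⁴ = P·diag(256, 256, 625)·P⁻¹ = [[256, 0, 0], [0, 256, -369], [0, 0, 625]].
The requested entry is -369.

-369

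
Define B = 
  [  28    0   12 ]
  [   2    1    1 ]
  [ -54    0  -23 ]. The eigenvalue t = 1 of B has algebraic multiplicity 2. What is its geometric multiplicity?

B − 1I = [[27, 0, 12], [2, 0, 1], [-54, 0, -24]].
This matrix has rank 2, so its null space has dimension 3 − 2 = 1.

1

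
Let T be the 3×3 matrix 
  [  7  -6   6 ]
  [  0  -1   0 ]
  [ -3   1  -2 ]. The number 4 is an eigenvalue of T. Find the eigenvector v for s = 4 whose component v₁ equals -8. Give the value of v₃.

4

T − 4I = [[3, -6, 6], [0, -5, 0], [-3, 1, -6]].
Solving (T − 4I)v = 0 gives the eigenspace spanned by (-8, 0, 4).
With v₁ = -8, v = (-8, 0, 4), so v₃ = 4.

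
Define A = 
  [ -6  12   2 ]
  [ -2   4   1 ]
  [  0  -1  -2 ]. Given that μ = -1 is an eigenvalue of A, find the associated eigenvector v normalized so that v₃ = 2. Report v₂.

A + 1I = [[-5, 12, 2], [-2, 5, 1], [0, -1, -1]].
Solving (A + 1I)v = 0 gives the eigenspace spanned by (-4, -2, 2).
With v₃ = 2, v = (-4, -2, 2), so v₂ = -2.

-2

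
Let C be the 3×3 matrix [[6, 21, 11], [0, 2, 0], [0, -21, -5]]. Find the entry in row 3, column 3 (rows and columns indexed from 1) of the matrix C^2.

25

Characteristic polynomial: λ^3 - 3λ^2 - 28λ + 60 = (λ - 6)(λ - 2)(λ + 5), so the eigenvalues are -5, 2, 6.
λ=6: eigenvector (1, 0, 0).
λ=2: eigenvector (3, 1, -3).
λ=-5: eigenvector (-1, 0, 1).
P = [[1, 3, -1], [0, 1, 0], [0, -3, 1]], D = diag(6, 2, -5), P⁻¹ = [[1, 0, 1], [0, 1, 0], [0, 3, 1]].
C² = P·diag(36, 4, 25)·P⁻¹ = [[36, -63, 11], [0, 4, 0], [0, 63, 25]].
The requested entry is 25.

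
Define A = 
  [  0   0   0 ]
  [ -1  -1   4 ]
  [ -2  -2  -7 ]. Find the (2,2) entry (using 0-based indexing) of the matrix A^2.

41

Characteristic polynomial: s^3 + 8s^2 + 15s = s(s + 3)(s + 5), so the eigenvalues are -5, -3, 0.
s=0: eigenvector (1, -1, 0).
s=-3: eigenvector (0, 2, -1).
s=-5: eigenvector (0, -1, 1).
P = [[1, 0, 0], [-1, 2, -1], [0, -1, 1]], D = diag(0, -3, -5), P⁻¹ = [[1, 0, 0], [1, 1, 1], [1, 1, 2]].
A² = P·diag(0, 9, 25)·P⁻¹ = [[0, 0, 0], [-7, -7, -32], [16, 16, 41]].
The requested entry is 41.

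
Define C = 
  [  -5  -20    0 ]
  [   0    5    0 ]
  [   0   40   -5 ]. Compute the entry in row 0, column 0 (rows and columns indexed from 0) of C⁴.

625

Characteristic polynomial: r^3 + 5r^2 - 25r - 125 = (r - 5)(r + 5)^2, so the eigenvalues are -5, -5, 5.
r=-5: eigenvector (1, 0, -2).
r=5: eigenvector (-2, 1, 4).
r=-5: eigenvector (-2, 0, 5).
P = [[1, -2, -2], [0, 1, 0], [-2, 4, 5]], D = diag(-5, 5, -5), P⁻¹ = [[5, 2, 2], [0, 1, 0], [2, 0, 1]].
C⁴ = P·diag(625, 625, 625)·P⁻¹ = [[625, 0, 0], [0, 625, 0], [0, 0, 625]].
The requested entry is 625.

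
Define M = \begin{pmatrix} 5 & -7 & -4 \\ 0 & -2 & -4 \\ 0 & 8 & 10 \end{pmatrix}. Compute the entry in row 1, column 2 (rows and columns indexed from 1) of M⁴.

-1889

Characteristic polynomial: t^3 - 13t^2 + 52t - 60 = (t - 6)(t - 5)(t - 2), so the eigenvalues are 2, 5, 6.
t=5: eigenvector (1, 0, 0).
t=6: eigenvector (1, 1, -2).
t=2: eigenvector (1, 1, -1).
P = [[1, 1, 1], [0, 1, 1], [0, -2, -1]], D = diag(5, 6, 2), P⁻¹ = [[1, -1, 0], [0, -1, -1], [0, 2, 1]].
M⁴ = P·diag(625, 1296, 16)·P⁻¹ = [[625, -1889, -1280], [0, -1264, -1280], [0, 2560, 2576]].
The requested entry is -1889.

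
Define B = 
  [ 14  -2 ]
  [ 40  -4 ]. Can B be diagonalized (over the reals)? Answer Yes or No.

Yes

Characteristic polynomial: p(μ) = μ^2 - 10μ + 24 = (μ - 6)(μ - 4).
All 2 eigenvalues are distinct, so B is diagonalizable.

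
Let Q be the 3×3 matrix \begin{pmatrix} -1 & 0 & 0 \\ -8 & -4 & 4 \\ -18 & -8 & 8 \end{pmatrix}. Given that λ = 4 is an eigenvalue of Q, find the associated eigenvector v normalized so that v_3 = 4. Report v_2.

Q − 4I = [[-5, 0, 0], [-8, -8, 4], [-18, -8, 4]].
Solving (Q − 4I)v = 0 gives the eigenspace spanned by (0, 2, 4).
With v_3 = 4, v = (0, 2, 4), so v_2 = 2.

2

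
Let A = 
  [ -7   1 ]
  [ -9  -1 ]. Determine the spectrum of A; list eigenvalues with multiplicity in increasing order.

-4, -4

Characteristic polynomial: p(λ) = λ^2 + 8λ + 16 = (λ + 4)^2.
Roots (with multiplicity): -4, -4.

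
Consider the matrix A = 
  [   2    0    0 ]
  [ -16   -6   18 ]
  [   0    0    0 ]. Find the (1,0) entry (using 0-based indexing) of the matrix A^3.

Characteristic polynomial: r^3 + 4r^2 - 12r = r(r - 2)(r + 6), so the eigenvalues are -6, 0, 2.
r=2: eigenvector (1, -2, 0).
r=-6: eigenvector (0, 1, 0).
r=0: eigenvector (0, 3, 1).
P = [[1, 0, 0], [-2, 1, 3], [0, 0, 1]], D = diag(2, -6, 0), P⁻¹ = [[1, 0, 0], [2, 1, -3], [0, 0, 1]].
A³ = P·diag(8, -216, 0)·P⁻¹ = [[8, 0, 0], [-448, -216, 648], [0, 0, 0]].
The requested entry is -448.

-448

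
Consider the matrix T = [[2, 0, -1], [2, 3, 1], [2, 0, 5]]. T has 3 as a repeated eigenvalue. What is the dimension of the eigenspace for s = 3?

T − 3I = [[-1, 0, -1], [2, 0, 1], [2, 0, 2]].
This matrix has rank 2, so its null space has dimension 3 − 2 = 1.

1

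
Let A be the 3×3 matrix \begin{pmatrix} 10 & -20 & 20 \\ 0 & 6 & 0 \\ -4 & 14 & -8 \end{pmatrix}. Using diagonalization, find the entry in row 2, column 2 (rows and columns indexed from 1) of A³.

Characteristic polynomial: t^3 - 8t^2 + 12t = t(t - 6)(t - 2), so the eigenvalues are 0, 2, 6.
t=2: eigenvector (5, 0, -2).
t=6: eigenvector (0, 1, 1).
t=0: eigenvector (-2, 0, 1).
P = [[5, 0, -2], [0, 1, 0], [-2, 1, 1]], D = diag(2, 6, 0), P⁻¹ = [[1, -2, 2], [0, 1, 0], [2, -5, 5]].
A³ = P·diag(8, 216, 0)·P⁻¹ = [[40, -80, 80], [0, 216, 0], [-16, 248, -32]].
The requested entry is 216.

216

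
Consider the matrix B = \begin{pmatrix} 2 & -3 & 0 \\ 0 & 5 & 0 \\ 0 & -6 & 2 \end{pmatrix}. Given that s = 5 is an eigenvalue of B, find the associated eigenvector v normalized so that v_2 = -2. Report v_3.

4

B − 5I = [[-3, -3, 0], [0, 0, 0], [0, -6, -3]].
Solving (B − 5I)v = 0 gives the eigenspace spanned by (2, -2, 4).
With v_2 = -2, v = (2, -2, 4), so v_3 = 4.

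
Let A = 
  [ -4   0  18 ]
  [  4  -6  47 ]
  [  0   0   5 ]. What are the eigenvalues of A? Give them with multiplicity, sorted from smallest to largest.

Characteristic polynomial: p(r) = r^3 + 5r^2 - 26r - 120 = (r - 5)(r + 4)(r + 6).
Roots (with multiplicity): -6, -4, 5.

-6, -4, 5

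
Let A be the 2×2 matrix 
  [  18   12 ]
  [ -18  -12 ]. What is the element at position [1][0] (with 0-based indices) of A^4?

-3888

Characteristic polynomial: λ^2 - 6λ = λ(λ - 6), so the eigenvalues are 0, 6.
λ=6: eigenvector (-1, 1).
λ=0: eigenvector (-2, 3).
P = [[-1, -2], [1, 3]], D = diag(6, 0), P⁻¹ = [[-3, -2], [1, 1]].
A⁴ = P·diag(1296, 0)·P⁻¹ = [[3888, 2592], [-3888, -2592]].
The requested entry is -3888.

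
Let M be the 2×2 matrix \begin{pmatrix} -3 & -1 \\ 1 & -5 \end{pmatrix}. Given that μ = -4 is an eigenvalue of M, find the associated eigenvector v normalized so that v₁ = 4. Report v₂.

M + 4I = [[1, -1], [1, -1]].
Solving (M + 4I)v = 0 gives the eigenspace spanned by (4, 4).
With v₁ = 4, v = (4, 4), so v₂ = 4.

4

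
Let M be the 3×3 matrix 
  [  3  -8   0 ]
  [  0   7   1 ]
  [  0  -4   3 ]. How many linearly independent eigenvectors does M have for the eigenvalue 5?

1

M − 5I = [[-2, -8, 0], [0, 2, 1], [0, -4, -2]].
This matrix has rank 2, so its null space has dimension 3 − 2 = 1.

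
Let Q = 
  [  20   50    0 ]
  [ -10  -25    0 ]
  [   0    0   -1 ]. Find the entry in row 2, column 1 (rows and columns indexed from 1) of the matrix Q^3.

Characteristic polynomial: λ^3 + 6λ^2 + 5λ = λ(λ + 1)(λ + 5), so the eigenvalues are -5, -1, 0.
λ=0: eigenvector (5, -2, 0).
λ=-5: eigenvector (-2, 1, 0).
λ=-1: eigenvector (0, 0, 1).
P = [[5, -2, 0], [-2, 1, 0], [0, 0, 1]], D = diag(0, -5, -1), P⁻¹ = [[1, 2, 0], [2, 5, 0], [0, 0, 1]].
Q³ = P·diag(0, -125, -1)·P⁻¹ = [[500, 1250, 0], [-250, -625, 0], [0, 0, -1]].
The requested entry is -250.

-250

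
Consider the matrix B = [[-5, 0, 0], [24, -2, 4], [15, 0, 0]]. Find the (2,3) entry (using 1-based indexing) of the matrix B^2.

-8

Characteristic polynomial: λ^3 + 7λ^2 + 10λ = λ(λ + 2)(λ + 5), so the eigenvalues are -5, -2, 0.
λ=-5: eigenvector (1, -4, -3).
λ=0: eigenvector (0, 2, 1).
λ=-2: eigenvector (0, 1, 0).
P = [[1, 0, 0], [-4, 2, 1], [-3, 1, 0]], D = diag(-5, 0, -2), P⁻¹ = [[1, 0, 0], [3, 0, 1], [-2, 1, -2]].
B² = P·diag(25, 0, 4)·P⁻¹ = [[25, 0, 0], [-108, 4, -8], [-75, 0, 0]].
The requested entry is -8.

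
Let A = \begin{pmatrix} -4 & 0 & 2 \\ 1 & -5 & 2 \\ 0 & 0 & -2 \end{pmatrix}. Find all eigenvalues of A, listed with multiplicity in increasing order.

Characteristic polynomial: p(s) = s^3 + 11s^2 + 38s + 40 = (s + 2)(s + 4)(s + 5).
Roots (with multiplicity): -5, -4, -2.

-5, -4, -2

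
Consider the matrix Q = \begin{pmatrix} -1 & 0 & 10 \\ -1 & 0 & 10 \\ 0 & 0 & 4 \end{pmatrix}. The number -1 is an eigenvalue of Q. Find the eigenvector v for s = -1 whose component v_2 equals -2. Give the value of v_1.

Q + 1I = [[0, 0, 10], [-1, 1, 10], [0, 0, 5]].
Solving (Q + 1I)v = 0 gives the eigenspace spanned by (-2, -2, 0).
With v_2 = -2, v = (-2, -2, 0), so v_1 = -2.

-2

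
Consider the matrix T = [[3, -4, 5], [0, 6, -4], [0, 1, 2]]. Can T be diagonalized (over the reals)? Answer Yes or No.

No

Characteristic polynomial: p(λ) = λ^3 - 11λ^2 + 40λ - 48 = (λ - 4)^2(λ - 3).
λ = 4 has algebraic multiplicity 2; rank(T − 4I) = 2, so geometric multiplicity = 1.
Geometric multiplicity < algebraic multiplicity, so T is not diagonalizable.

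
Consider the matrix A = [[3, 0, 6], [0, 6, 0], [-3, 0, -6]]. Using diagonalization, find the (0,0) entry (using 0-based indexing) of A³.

27

Characteristic polynomial: t^3 - 3t^2 - 18t = t(t - 6)(t + 3), so the eigenvalues are -3, 0, 6.
t=0: eigenvector (2, 0, -1).
t=6: eigenvector (0, 1, 0).
t=-3: eigenvector (1, 0, -1).
P = [[2, 0, 1], [0, 1, 0], [-1, 0, -1]], D = diag(0, 6, -3), P⁻¹ = [[1, 0, 1], [0, 1, 0], [-1, 0, -2]].
A³ = P·diag(0, 216, -27)·P⁻¹ = [[27, 0, 54], [0, 216, 0], [-27, 0, -54]].
The requested entry is 27.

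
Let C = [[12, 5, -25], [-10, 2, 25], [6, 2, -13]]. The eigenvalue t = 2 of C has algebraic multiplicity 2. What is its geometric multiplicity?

1

C − 2I = [[10, 5, -25], [-10, 0, 25], [6, 2, -15]].
This matrix has rank 2, so its null space has dimension 3 − 2 = 1.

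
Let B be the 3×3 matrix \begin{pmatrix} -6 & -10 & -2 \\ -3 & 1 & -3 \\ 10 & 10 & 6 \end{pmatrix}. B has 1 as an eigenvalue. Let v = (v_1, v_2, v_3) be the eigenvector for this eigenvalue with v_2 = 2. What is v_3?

B − 1I = [[-7, -10, -2], [-3, 0, -3], [10, 10, 5]].
Solving (B − 1I)v = 0 gives the eigenspace spanned by (-4, 2, 4).
With v_2 = 2, v = (-4, 2, 4), so v_3 = 4.

4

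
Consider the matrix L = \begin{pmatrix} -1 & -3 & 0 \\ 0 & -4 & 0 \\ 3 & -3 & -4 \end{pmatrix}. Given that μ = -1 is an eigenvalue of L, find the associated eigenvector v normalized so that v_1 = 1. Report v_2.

L + 1I = [[0, -3, 0], [0, -3, 0], [3, -3, -3]].
Solving (L + 1I)v = 0 gives the eigenspace spanned by (1, 0, 1).
With v_1 = 1, v = (1, 0, 1), so v_2 = 0.

0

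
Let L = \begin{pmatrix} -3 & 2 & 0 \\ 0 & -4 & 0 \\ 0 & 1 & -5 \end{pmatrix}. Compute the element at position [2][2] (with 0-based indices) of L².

25

Characteristic polynomial: r^3 + 12r^2 + 47r + 60 = (r + 3)(r + 4)(r + 5), so the eigenvalues are -5, -4, -3.
r=-3: eigenvector (1, 0, 0).
r=-4: eigenvector (-2, 1, 1).
r=-5: eigenvector (0, 0, 1).
P = [[1, -2, 0], [0, 1, 0], [0, 1, 1]], D = diag(-3, -4, -5), P⁻¹ = [[1, 2, 0], [0, 1, 0], [0, -1, 1]].
L² = P·diag(9, 16, 25)·P⁻¹ = [[9, -14, 0], [0, 16, 0], [0, -9, 25]].
The requested entry is 25.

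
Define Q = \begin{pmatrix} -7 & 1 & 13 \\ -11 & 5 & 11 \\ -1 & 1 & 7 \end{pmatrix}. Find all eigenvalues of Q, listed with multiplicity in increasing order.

-6, 5, 6

Characteristic polynomial: p(r) = r^3 - 5r^2 - 36r + 180 = (r - 6)(r - 5)(r + 6).
Roots (with multiplicity): -6, 5, 6.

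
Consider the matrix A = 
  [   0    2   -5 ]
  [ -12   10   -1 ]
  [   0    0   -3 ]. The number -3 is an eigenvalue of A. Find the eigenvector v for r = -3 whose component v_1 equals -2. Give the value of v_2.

-2

A + 3I = [[3, 2, -5], [-12, 13, -1], [0, 0, 0]].
Solving (A + 3I)v = 0 gives the eigenspace spanned by (-2, -2, -2).
With v_1 = -2, v = (-2, -2, -2), so v_2 = -2.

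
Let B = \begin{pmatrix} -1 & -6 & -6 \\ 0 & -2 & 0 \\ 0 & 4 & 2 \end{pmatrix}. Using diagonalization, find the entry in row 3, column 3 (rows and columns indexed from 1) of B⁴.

16

Characteristic polynomial: λ^3 + λ^2 - 4λ - 4 = (λ - 2)(λ + 1)(λ + 2), so the eigenvalues are -2, -1, 2.
λ=-1: eigenvector (1, 0, 0).
λ=-2: eigenvector (0, 1, -1).
λ=2: eigenvector (-2, 0, 1).
P = [[1, 0, -2], [0, 1, 0], [0, -1, 1]], D = diag(-1, -2, 2), P⁻¹ = [[1, 2, 2], [0, 1, 0], [0, 1, 1]].
B⁴ = P·diag(1, 16, 16)·P⁻¹ = [[1, -30, -30], [0, 16, 0], [0, 0, 16]].
The requested entry is 16.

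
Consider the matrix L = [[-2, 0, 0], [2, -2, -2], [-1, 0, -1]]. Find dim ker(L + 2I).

L + 2I = [[0, 0, 0], [2, 0, -2], [-1, 0, 1]].
This matrix has rank 1, so its null space has dimension 3 − 1 = 2.

2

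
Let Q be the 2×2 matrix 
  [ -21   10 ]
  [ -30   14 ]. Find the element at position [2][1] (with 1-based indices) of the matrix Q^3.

-1290

Characteristic polynomial: s^2 + 7s + 6 = (s + 1)(s + 6), so the eigenvalues are -6, -1.
s=-1: eigenvector (1, 2).
s=-6: eigenvector (-2, -3).
P = [[1, -2], [2, -3]], D = diag(-1, -6), P⁻¹ = [[-3, 2], [-2, 1]].
Q³ = P·diag(-1, -216)·P⁻¹ = [[-861, 430], [-1290, 644]].
The requested entry is -1290.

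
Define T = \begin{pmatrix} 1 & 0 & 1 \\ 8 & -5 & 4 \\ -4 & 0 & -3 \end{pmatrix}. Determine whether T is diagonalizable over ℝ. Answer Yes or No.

Characteristic polynomial: p(λ) = λ^3 + 7λ^2 + 11λ + 5 = (λ + 1)^2(λ + 5).
λ = -1 has algebraic multiplicity 2; rank(T + 1I) = 2, so geometric multiplicity = 1.
Geometric multiplicity < algebraic multiplicity, so T is not diagonalizable.

No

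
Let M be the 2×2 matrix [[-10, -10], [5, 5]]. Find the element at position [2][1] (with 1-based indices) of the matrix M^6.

Characteristic polynomial: λ^2 + 5λ = λ(λ + 5), so the eigenvalues are -5, 0.
λ=0: eigenvector (-1, 1).
λ=-5: eigenvector (-2, 1).
P = [[-1, -2], [1, 1]], D = diag(0, -5), P⁻¹ = [[1, 2], [-1, -1]].
M⁶ = P·diag(0, 15625)·P⁻¹ = [[31250, 31250], [-15625, -15625]].
The requested entry is -15625.

-15625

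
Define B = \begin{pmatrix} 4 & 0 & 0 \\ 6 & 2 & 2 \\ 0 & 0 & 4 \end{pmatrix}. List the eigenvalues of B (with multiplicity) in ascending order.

2, 4, 4

Characteristic polynomial: p(s) = s^3 - 10s^2 + 32s - 32 = (s - 4)^2(s - 2).
Roots (with multiplicity): 2, 4, 4.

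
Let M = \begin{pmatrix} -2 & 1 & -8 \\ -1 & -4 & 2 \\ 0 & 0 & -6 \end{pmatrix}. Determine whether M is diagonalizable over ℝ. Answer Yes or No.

No

Characteristic polynomial: p(r) = r^3 + 12r^2 + 45r + 54 = (r + 3)^2(r + 6).
r = -3 has algebraic multiplicity 2; rank(M + 3I) = 2, so geometric multiplicity = 1.
Geometric multiplicity < algebraic multiplicity, so M is not diagonalizable.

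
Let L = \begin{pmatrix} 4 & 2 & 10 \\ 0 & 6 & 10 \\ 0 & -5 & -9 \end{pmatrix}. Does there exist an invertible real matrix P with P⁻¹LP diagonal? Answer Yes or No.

Characteristic polynomial: p(t) = t^3 - t^2 - 16t + 16 = (t - 4)(t - 1)(t + 4).
All 3 eigenvalues are distinct, so L is diagonalizable.

Yes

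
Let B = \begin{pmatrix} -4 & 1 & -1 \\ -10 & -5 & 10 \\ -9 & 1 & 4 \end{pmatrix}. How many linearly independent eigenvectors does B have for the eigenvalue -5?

B + 5I = [[1, 1, -1], [-10, 0, 10], [-9, 1, 9]].
This matrix has rank 2, so its null space has dimension 3 − 2 = 1.

1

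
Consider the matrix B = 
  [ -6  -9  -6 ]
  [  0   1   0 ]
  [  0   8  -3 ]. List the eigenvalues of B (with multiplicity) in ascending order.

-6, -3, 1

Characteristic polynomial: p(t) = t^3 + 8t^2 + 9t - 18 = (t - 1)(t + 3)(t + 6).
Roots (with multiplicity): -6, -3, 1.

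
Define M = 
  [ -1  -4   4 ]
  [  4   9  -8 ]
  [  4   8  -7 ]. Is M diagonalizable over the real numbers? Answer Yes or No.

Yes

Characteristic polynomial: p(λ) = λ^3 - λ^2 - λ + 1 = (λ - 1)^2(λ + 1).
λ = 1 has algebraic multiplicity 2; rank(M − 1I) = 1, so geometric multiplicity = 2.
Every eigenvalue has geometric = algebraic multiplicity, so M is diagonalizable.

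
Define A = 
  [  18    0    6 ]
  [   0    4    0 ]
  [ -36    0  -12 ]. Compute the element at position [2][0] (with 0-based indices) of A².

Characteristic polynomial: μ^3 - 10μ^2 + 24μ = μ(μ - 6)(μ - 4), so the eigenvalues are 0, 4, 6.
μ=6: eigenvector (1, 0, -2).
μ=4: eigenvector (0, 1, 0).
μ=0: eigenvector (-1, 0, 3).
P = [[1, 0, -1], [0, 1, 0], [-2, 0, 3]], D = diag(6, 4, 0), P⁻¹ = [[3, 0, 1], [0, 1, 0], [2, 0, 1]].
A² = P·diag(36, 16, 0)·P⁻¹ = [[108, 0, 36], [0, 16, 0], [-216, 0, -72]].
The requested entry is -216.

-216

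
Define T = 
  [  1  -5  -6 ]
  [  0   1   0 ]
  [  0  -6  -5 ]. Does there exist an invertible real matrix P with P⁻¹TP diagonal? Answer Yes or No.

Characteristic polynomial: p(r) = r^3 + 3r^2 - 9r + 5 = (r - 1)^2(r + 5).
r = 1 has algebraic multiplicity 2; rank(T − 1I) = 2, so geometric multiplicity = 1.
Geometric multiplicity < algebraic multiplicity, so T is not diagonalizable.

No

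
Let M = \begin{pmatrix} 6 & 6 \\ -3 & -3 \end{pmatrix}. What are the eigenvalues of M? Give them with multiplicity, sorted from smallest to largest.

0, 3

Characteristic polynomial: p(μ) = μ^2 - 3μ = μ(μ - 3).
Roots (with multiplicity): 0, 3.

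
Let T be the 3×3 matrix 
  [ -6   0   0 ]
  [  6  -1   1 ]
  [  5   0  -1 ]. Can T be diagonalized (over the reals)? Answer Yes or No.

No

Characteristic polynomial: p(s) = s^3 + 8s^2 + 13s + 6 = (s + 1)^2(s + 6).
s = -1 has algebraic multiplicity 2; rank(T + 1I) = 2, so geometric multiplicity = 1.
Geometric multiplicity < algebraic multiplicity, so T is not diagonalizable.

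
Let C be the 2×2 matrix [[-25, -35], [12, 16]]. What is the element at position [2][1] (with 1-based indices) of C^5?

25212

Characteristic polynomial: μ^2 + 9μ + 20 = (μ + 4)(μ + 5), so the eigenvalues are -5, -4.
μ=-4: eigenvector (-5, 3).
μ=-5: eigenvector (-7, 4).
P = [[-5, -7], [3, 4]], D = diag(-4, -5), P⁻¹ = [[4, 7], [-3, -5]].
C⁵ = P·diag(-1024, -3125)·P⁻¹ = [[-45145, -73535], [25212, 40996]].
The requested entry is 25212.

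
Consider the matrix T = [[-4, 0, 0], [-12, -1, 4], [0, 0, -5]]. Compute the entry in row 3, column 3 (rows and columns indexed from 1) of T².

25

Characteristic polynomial: μ^3 + 10μ^2 + 29μ + 20 = (μ + 1)(μ + 4)(μ + 5), so the eigenvalues are -5, -4, -1.
μ=-5: eigenvector (0, 1, -1).
μ=-4: eigenvector (1, 4, 0).
μ=-1: eigenvector (0, 1, 0).
P = [[0, 1, 0], [1, 4, 1], [-1, 0, 0]], D = diag(-5, -4, -1), P⁻¹ = [[0, 0, -1], [1, 0, 0], [-4, 1, 1]].
T² = P·diag(25, 16, 1)·P⁻¹ = [[16, 0, 0], [60, 1, -24], [0, 0, 25]].
The requested entry is 25.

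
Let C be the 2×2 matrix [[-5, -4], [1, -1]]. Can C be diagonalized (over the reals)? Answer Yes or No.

Characteristic polynomial: p(t) = t^2 + 6t + 9 = (t + 3)^2.
t = -3 has algebraic multiplicity 2; rank(C + 3I) = 1, so geometric multiplicity = 1.
Geometric multiplicity < algebraic multiplicity, so C is not diagonalizable.

No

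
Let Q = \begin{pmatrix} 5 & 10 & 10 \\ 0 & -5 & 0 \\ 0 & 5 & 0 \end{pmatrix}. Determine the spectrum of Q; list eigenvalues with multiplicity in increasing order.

-5, 0, 5

Characteristic polynomial: p(λ) = λ^3 - 25λ = λ(λ - 5)(λ + 5).
Roots (with multiplicity): -5, 0, 5.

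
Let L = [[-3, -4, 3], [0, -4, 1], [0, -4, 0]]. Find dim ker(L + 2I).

L + 2I = [[-1, -4, 3], [0, -2, 1], [0, -4, 2]].
This matrix has rank 2, so its null space has dimension 3 − 2 = 1.

1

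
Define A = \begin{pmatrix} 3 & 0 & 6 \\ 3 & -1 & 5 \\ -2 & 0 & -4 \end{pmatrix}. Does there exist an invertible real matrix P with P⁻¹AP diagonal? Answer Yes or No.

Characteristic polynomial: p(μ) = μ^3 + 2μ^2 + μ = μ(μ + 1)^2.
μ = -1 has algebraic multiplicity 2; rank(A + 1I) = 2, so geometric multiplicity = 1.
Geometric multiplicity < algebraic multiplicity, so A is not diagonalizable.

No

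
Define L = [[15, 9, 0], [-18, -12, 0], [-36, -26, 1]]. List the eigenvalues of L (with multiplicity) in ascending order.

Characteristic polynomial: p(r) = r^3 - 4r^2 - 15r + 18 = (r - 6)(r - 1)(r + 3).
Roots (with multiplicity): -3, 1, 6.

-3, 1, 6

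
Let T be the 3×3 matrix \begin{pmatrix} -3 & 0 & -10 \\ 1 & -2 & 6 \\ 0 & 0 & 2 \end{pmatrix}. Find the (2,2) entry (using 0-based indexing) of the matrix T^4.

16

Characteristic polynomial: λ^3 + 3λ^2 - 4λ - 12 = (λ - 2)(λ + 2)(λ + 3), so the eigenvalues are -3, -2, 2.
λ=-3: eigenvector (1, -1, 0).
λ=-2: eigenvector (0, 1, 0).
λ=2: eigenvector (-2, 1, 1).
P = [[1, 0, -2], [-1, 1, 1], [0, 0, 1]], D = diag(-3, -2, 2), P⁻¹ = [[1, 0, 2], [1, 1, 1], [0, 0, 1]].
T⁴ = P·diag(81, 16, 16)·P⁻¹ = [[81, 0, 130], [-65, 16, -130], [0, 0, 16]].
The requested entry is 16.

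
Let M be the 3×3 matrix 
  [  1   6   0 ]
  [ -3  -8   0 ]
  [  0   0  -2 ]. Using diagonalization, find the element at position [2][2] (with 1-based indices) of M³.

Characteristic polynomial: λ^3 + 9λ^2 + 24λ + 20 = (λ + 2)^2(λ + 5), so the eigenvalues are -5, -2, -2.
λ=-5: eigenvector (-1, 1, 0).
λ=-2: eigenvector (-2, 1, 0).
λ=-2: eigenvector (0, 0, 1).
P = [[-1, -2, 0], [1, 1, 0], [0, 0, 1]], D = diag(-5, -2, -2), P⁻¹ = [[1, 2, 0], [-1, -1, 0], [0, 0, 1]].
M³ = P·diag(-125, -8, -8)·P⁻¹ = [[109, 234, 0], [-117, -242, 0], [0, 0, -8]].
The requested entry is -242.

-242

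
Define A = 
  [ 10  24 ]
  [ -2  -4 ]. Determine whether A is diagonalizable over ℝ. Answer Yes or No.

Yes

Characteristic polynomial: p(r) = r^2 - 6r + 8 = (r - 4)(r - 2).
All 2 eigenvalues are distinct, so A is diagonalizable.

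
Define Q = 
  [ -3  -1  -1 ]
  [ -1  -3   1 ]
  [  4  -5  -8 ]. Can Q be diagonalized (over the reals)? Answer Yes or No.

Characteristic polynomial: p(λ) = λ^3 + 14λ^2 + 65λ + 100 = (λ + 4)(λ + 5)^2.
λ = -5 has algebraic multiplicity 2; rank(Q + 5I) = 2, so geometric multiplicity = 1.
Geometric multiplicity < algebraic multiplicity, so Q is not diagonalizable.

No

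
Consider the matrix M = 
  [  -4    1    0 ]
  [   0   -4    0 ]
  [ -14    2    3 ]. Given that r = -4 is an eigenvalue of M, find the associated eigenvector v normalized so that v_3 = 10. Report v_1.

M + 4I = [[0, 1, 0], [0, 0, 0], [-14, 2, 7]].
Solving (M + 4I)v = 0 gives the eigenspace spanned by (5, 0, 10).
With v_3 = 10, v = (5, 0, 10), so v_1 = 5.

5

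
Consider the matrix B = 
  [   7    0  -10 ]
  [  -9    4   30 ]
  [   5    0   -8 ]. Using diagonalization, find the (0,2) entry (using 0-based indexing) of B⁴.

Characteristic polynomial: t^3 - 3t^2 - 10t + 24 = (t - 4)(t - 2)(t + 3), so the eigenvalues are -3, 2, 4.
t=-3: eigenvector (-1, 3, -1).
t=4: eigenvector (0, 1, 0).
t=2: eigenvector (2, -6, 1).
P = [[-1, 0, 2], [3, 1, -6], [-1, 0, 1]], D = diag(-3, 4, 2), P⁻¹ = [[1, 0, -2], [3, 1, 0], [1, 0, -1]].
B⁴ = P·diag(81, 256, 16)·P⁻¹ = [[-49, 0, 130], [915, 256, -390], [-65, 0, 146]].
The requested entry is 130.

130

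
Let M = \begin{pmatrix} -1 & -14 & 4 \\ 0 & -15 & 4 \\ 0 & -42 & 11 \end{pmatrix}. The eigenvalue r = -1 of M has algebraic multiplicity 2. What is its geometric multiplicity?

2

M + 1I = [[0, -14, 4], [0, -14, 4], [0, -42, 12]].
This matrix has rank 1, so its null space has dimension 3 − 1 = 2.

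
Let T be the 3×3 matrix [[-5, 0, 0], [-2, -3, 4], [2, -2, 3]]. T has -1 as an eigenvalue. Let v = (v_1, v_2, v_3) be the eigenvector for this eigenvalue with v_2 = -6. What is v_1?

T + 1I = [[-4, 0, 0], [-2, -2, 4], [2, -2, 4]].
Solving (T + 1I)v = 0 gives the eigenspace spanned by (0, -6, -3).
With v_2 = -6, v = (0, -6, -3), so v_1 = 0.

0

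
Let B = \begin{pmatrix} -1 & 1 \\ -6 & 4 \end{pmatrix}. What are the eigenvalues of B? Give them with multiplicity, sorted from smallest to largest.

Characteristic polynomial: p(r) = r^2 - 3r + 2 = (r - 2)(r - 1).
Roots (with multiplicity): 1, 2.

1, 2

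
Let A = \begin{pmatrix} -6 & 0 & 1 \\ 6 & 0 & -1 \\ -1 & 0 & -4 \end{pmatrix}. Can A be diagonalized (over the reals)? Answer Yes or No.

No

Characteristic polynomial: p(μ) = μ^3 + 10μ^2 + 25μ = μ(μ + 5)^2.
μ = -5 has algebraic multiplicity 2; rank(A + 5I) = 2, so geometric multiplicity = 1.
Geometric multiplicity < algebraic multiplicity, so A is not diagonalizable.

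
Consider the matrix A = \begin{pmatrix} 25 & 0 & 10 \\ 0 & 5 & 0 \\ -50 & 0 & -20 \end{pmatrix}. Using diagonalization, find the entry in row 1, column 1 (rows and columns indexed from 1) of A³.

625

Characteristic polynomial: t^3 - 10t^2 + 25t = t(t - 5)^2, so the eigenvalues are 0, 5, 5.
t=0: eigenvector (-2, 0, 5).
t=5: eigenvector (-2, 1, 4).
t=5: eigenvector (1, 0, -2).
P = [[-2, -2, 1], [0, 1, 0], [5, 4, -2]], D = diag(0, 5, 5), P⁻¹ = [[2, 0, 1], [0, 1, 0], [5, 2, 2]].
A³ = P·diag(0, 125, 125)·P⁻¹ = [[625, 0, 250], [0, 125, 0], [-1250, 0, -500]].
The requested entry is 625.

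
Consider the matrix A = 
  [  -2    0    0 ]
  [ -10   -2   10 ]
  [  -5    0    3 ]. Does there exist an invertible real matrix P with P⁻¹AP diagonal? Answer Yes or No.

Characteristic polynomial: p(r) = r^3 + r^2 - 8r - 12 = (r - 3)(r + 2)^2.
r = -2 has algebraic multiplicity 2; rank(A + 2I) = 1, so geometric multiplicity = 2.
Every eigenvalue has geometric = algebraic multiplicity, so A is diagonalizable.

Yes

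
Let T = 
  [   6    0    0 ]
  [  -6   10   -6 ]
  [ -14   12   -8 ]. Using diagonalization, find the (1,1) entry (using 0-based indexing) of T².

Characteristic polynomial: λ^3 - 8λ^2 + 4λ + 48 = (λ - 6)(λ - 4)(λ + 2), so the eigenvalues are -2, 4, 6.
λ=6: eigenvector (1, 0, -1).
λ=4: eigenvector (0, 1, 1).
λ=-2: eigenvector (0, 1, 2).
P = [[1, 0, 0], [0, 1, 1], [-1, 1, 2]], D = diag(6, 4, -2), P⁻¹ = [[1, 0, 0], [-1, 2, -1], [1, -1, 1]].
T² = P·diag(36, 16, 4)·P⁻¹ = [[36, 0, 0], [-12, 28, -12], [-44, 24, -8]].
The requested entry is 28.

28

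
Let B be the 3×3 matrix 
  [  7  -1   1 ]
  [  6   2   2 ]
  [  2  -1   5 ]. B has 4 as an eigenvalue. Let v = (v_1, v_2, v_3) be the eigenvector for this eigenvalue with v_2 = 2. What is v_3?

B − 4I = [[3, -1, 1], [6, -2, 2], [2, -1, 1]].
Solving (B − 4I)v = 0 gives the eigenspace spanned by (0, 2, 2).
With v_2 = 2, v = (0, 2, 2), so v_3 = 2.

2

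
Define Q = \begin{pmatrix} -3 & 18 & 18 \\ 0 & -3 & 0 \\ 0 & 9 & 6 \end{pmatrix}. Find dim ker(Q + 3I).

Q + 3I = [[0, 18, 18], [0, 0, 0], [0, 9, 9]].
This matrix has rank 1, so its null space has dimension 3 − 1 = 2.

2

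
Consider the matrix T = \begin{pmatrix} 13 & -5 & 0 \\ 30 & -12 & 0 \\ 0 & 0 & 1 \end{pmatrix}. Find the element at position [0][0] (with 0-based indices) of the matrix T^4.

Characteristic polynomial: r^3 - 2r^2 - 5r + 6 = (r - 3)(r - 1)(r + 2), so the eigenvalues are -2, 1, 3.
r=3: eigenvector (1, 2, 0).
r=1: eigenvector (0, 0, 1).
r=-2: eigenvector (1, 3, 0).
P = [[1, 0, 1], [2, 0, 3], [0, 1, 0]], D = diag(3, 1, -2), P⁻¹ = [[3, -1, 0], [0, 0, 1], [-2, 1, 0]].
T⁴ = P·diag(81, 1, 16)·P⁻¹ = [[211, -65, 0], [390, -114, 0], [0, 0, 1]].
The requested entry is 211.

211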